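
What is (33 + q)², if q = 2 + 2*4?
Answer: 1849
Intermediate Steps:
q = 10 (q = 2 + 8 = 10)
(33 + q)² = (33 + 10)² = 43² = 1849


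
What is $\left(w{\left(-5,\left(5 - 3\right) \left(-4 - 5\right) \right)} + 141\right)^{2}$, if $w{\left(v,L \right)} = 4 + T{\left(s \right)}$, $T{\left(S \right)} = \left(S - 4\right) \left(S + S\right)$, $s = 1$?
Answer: $19321$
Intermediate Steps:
$T{\left(S \right)} = 2 S \left(-4 + S\right)$ ($T{\left(S \right)} = \left(-4 + S\right) 2 S = 2 S \left(-4 + S\right)$)
$w{\left(v,L \right)} = -2$ ($w{\left(v,L \right)} = 4 + 2 \cdot 1 \left(-4 + 1\right) = 4 + 2 \cdot 1 \left(-3\right) = 4 - 6 = -2$)
$\left(w{\left(-5,\left(5 - 3\right) \left(-4 - 5\right) \right)} + 141\right)^{2} = \left(-2 + 141\right)^{2} = 139^{2} = 19321$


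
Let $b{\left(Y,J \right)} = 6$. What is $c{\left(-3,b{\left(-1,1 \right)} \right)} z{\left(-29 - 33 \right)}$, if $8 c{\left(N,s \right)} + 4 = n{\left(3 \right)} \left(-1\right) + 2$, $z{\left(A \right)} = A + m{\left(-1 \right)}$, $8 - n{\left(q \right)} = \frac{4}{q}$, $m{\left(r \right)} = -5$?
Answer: $\frac{871}{12} \approx 72.583$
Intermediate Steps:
$n{\left(q \right)} = 8 - \frac{4}{q}$
$z{\left(A \right)} = -5 + A$ ($z{\left(A \right)} = A - 5 = -5 + A$)
$c{\left(N,s \right)} = - \frac{13}{12}$ ($c{\left(N,s \right)} = - \frac{1}{2} + \frac{\left(8 - \frac{4}{3}\right) \left(-1\right) + 2}{8} = - \frac{1}{2} + \frac{\frac{20}{3} \left(-1\right) + 2}{8} = - \frac{1}{2} + \frac{- \frac{20}{3} + 2}{8} = - \frac{1}{2} + \frac{1}{8} \left(- \frac{14}{3}\right) = - \frac{1}{2} - \frac{7}{12} = - \frac{13}{12}$)
$c{\left(-3,b{\left(-1,1 \right)} \right)} z{\left(-29 - 33 \right)} = - \frac{13 \left(-5 - 62\right)}{12} = \left(- \frac{13}{12}\right) \left(-67\right) = \frac{871}{12}$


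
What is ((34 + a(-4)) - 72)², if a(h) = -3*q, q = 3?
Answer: 2209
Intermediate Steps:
a(h) = -9 (a(h) = -3*3 = -9)
((34 + a(-4)) - 72)² = ((34 - 9) - 72)² = (25 - 72)² = (-47)² = 2209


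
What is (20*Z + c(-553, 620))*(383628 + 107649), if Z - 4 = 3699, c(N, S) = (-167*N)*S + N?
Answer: 28165464079179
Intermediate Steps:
c(N, S) = N - 167*N*S (c(N, S) = -167*N*S + N = N - 167*N*S)
Z = 3703 (Z = 4 + 3699 = 3703)
(20*Z + c(-553, 620))*(383628 + 107649) = (20*3703 - 553*(1 - 167*620))*(383628 + 107649) = (74060 - 553*(1 - 103540))*491277 = (74060 - 553*(-103539))*491277 = (74060 + 57257067)*491277 = 57331127*491277 = 28165464079179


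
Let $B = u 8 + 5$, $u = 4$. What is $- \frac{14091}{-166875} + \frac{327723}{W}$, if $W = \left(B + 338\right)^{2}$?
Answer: $\frac{10074724}{4171875} \approx 2.4149$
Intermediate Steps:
$B = 37$ ($B = 4 \cdot 8 + 5 = 32 + 5 = 37$)
$W = 140625$ ($W = \left(37 + 338\right)^{2} = 375^{2} = 140625$)
$- \frac{14091}{-166875} + \frac{327723}{W} = - \frac{14091}{-166875} + \frac{327723}{140625} = \left(-14091\right) \left(- \frac{1}{166875}\right) + 327723 \cdot \frac{1}{140625} = \frac{4697}{55625} + \frac{109241}{46875} = \frac{10074724}{4171875}$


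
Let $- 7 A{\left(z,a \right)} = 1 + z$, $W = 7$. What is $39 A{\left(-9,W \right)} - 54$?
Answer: $- \frac{66}{7} \approx -9.4286$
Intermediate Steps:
$A{\left(z,a \right)} = - \frac{1}{7} - \frac{z}{7}$ ($A{\left(z,a \right)} = - \frac{1 + z}{7} = - \frac{1}{7} - \frac{z}{7}$)
$39 A{\left(-9,W \right)} - 54 = 39 \left(- \frac{1}{7} - - \frac{9}{7}\right) - 54 = 39 \left(- \frac{1}{7} + \frac{9}{7}\right) - 54 = 39 \cdot \frac{8}{7} - 54 = \frac{312}{7} - 54 = - \frac{66}{7}$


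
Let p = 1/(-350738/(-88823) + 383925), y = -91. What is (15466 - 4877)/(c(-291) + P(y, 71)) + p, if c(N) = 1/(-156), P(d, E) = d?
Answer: -56332086052818361/484142133221561 ≈ -116.35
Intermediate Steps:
c(N) = -1/156
p = 88823/34101721013 (p = 1/(-350738*(-1/88823) + 383925) = 1/(350738/88823 + 383925) = 1/(34101721013/88823) = 88823/34101721013 ≈ 2.6046e-6)
(15466 - 4877)/(c(-291) + P(y, 71)) + p = (15466 - 4877)/(-1/156 - 91) + 88823/34101721013 = 10589/(-14197/156) + 88823/34101721013 = 10589*(-156/14197) + 88823/34101721013 = -1651884/14197 + 88823/34101721013 = -56332086052818361/484142133221561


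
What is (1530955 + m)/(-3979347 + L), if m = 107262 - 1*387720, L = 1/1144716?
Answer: -1431463923852/4555222180451 ≈ -0.31425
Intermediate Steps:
L = 1/1144716 ≈ 8.7358e-7
m = -280458 (m = 107262 - 387720 = -280458)
(1530955 + m)/(-3979347 + L) = (1530955 - 280458)/(-3979347 + 1/1144716) = 1250497/(-4555222180451/1144716) = 1250497*(-1144716/4555222180451) = -1431463923852/4555222180451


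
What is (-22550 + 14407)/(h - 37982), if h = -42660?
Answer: 8143/80642 ≈ 0.10098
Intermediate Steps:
(-22550 + 14407)/(h - 37982) = (-22550 + 14407)/(-42660 - 37982) = -8143/(-80642) = -8143*(-1/80642) = 8143/80642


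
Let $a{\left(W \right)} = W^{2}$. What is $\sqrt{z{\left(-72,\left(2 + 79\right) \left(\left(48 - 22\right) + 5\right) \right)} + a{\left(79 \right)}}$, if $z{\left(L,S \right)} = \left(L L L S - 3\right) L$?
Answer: $\sqrt{67480258873} \approx 2.5977 \cdot 10^{5}$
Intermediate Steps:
$z{\left(L,S \right)} = L \left(-3 + S L^{3}\right)$ ($z{\left(L,S \right)} = \left(L^{2} L S - 3\right) L = \left(L^{3} S - 3\right) L = \left(S L^{3} - 3\right) L = \left(-3 + S L^{3}\right) L = L \left(-3 + S L^{3}\right)$)
$\sqrt{z{\left(-72,\left(2 + 79\right) \left(\left(48 - 22\right) + 5\right) \right)} + a{\left(79 \right)}} = \sqrt{- 72 \left(-3 + \left(2 + 79\right) \left(\left(48 - 22\right) + 5\right) \left(-72\right)^{3}\right) + 79^{2}} = \sqrt{- 72 \left(-3 + 81 \left(26 + 5\right) \left(-373248\right)\right) + 6241} = \sqrt{- 72 \left(-3 + 81 \cdot 31 \left(-373248\right)\right) + 6241} = \sqrt{- 72 \left(-3 + 2511 \left(-373248\right)\right) + 6241} = \sqrt{- 72 \left(-3 - 937225728\right) + 6241} = \sqrt{\left(-72\right) \left(-937225731\right) + 6241} = \sqrt{67480252632 + 6241} = \sqrt{67480258873}$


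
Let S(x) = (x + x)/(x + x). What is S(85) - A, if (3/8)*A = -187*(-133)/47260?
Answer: -841/2085 ≈ -0.40336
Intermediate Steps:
S(x) = 1 (S(x) = (2*x)/((2*x)) = (2*x)*(1/(2*x)) = 1)
A = 2926/2085 (A = 8*(-187*(-133)/47260)/3 = 8*(24871*(1/47260))/3 = (8/3)*(1463/2780) = 2926/2085 ≈ 1.4034)
S(85) - A = 1 - 1*2926/2085 = 1 - 2926/2085 = -841/2085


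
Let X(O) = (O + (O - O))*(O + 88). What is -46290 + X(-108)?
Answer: -44130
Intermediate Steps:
X(O) = O*(88 + O) (X(O) = (O + 0)*(88 + O) = O*(88 + O))
-46290 + X(-108) = -46290 - 108*(88 - 108) = -46290 - 108*(-20) = -46290 + 2160 = -44130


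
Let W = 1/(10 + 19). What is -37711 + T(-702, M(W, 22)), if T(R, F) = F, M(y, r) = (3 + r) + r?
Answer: -37664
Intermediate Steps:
W = 1/29 ≈ 0.034483
M(y, r) = 3 + 2*r
-37711 + T(-702, M(W, 22)) = -37711 + (3 + 2*22) = -37711 + (3 + 44) = -37711 + 47 = -37664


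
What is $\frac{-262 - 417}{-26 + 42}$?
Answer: $- \frac{679}{16} \approx -42.438$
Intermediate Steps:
$\frac{-262 - 417}{-26 + 42} = \frac{1}{16} \left(-679\right) = - \frac{679}{16}$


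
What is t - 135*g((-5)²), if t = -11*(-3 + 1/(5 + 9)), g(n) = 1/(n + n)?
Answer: 1033/35 ≈ 29.514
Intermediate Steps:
g(n) = 1/(2*n)
t = 451/14 (t = -11*(-3 + 1/14) = -11*(-41/14) = 451/14 ≈ 32.214)
t - 135*g((-5)²) = 451/14 - 135*1/(2*((-5)²)) = 451/14 - 135*(½)/25 = 451/14 - 135*(½)*(1/25) = 451/14 - 135/50 = 451/14 - 1*27/10 = 451/14 - 27/10 = 1033/35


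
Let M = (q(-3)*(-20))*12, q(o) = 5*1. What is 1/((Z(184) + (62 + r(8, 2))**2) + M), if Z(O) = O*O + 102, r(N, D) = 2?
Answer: 1/36854 ≈ 2.7134e-5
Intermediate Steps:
q(o) = 5
Z(O) = 102 + O**2 (Z(O) = O**2 + 102 = 102 + O**2)
M = -1200 (M = (5*(-20))*12 = -100*12 = -1200)
1/((Z(184) + (62 + r(8, 2))**2) + M) = 1/(((102 + 184**2) + (62 + 2)**2) - 1200) = 1/(((102 + 33856) + 64**2) - 1200) = 1/((33958 + 4096) - 1200) = 1/(38054 - 1200) = 1/36854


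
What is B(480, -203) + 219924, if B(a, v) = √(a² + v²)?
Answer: 219924 + √271609 ≈ 2.2045e+5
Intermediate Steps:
B(480, -203) + 219924 = √(480² + (-203)²) + 219924 = √(230400 + 41209) + 219924 = √271609 + 219924 = 219924 + √271609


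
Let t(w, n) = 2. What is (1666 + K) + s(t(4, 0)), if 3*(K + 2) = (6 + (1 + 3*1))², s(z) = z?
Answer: 5098/3 ≈ 1699.3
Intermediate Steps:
K = 94/3 (K = -2 + (6 + (1 + 3*1))²/3 = -2 + (6 + (1 + 3))²/3 = -2 + (6 + 4)²/3 = -2 + (⅓)*10² = -2 + (⅓)*100 = -2 + 100/3 = 94/3 ≈ 31.333)
(1666 + K) + s(t(4, 0)) = (1666 + 94/3) + 2 = 5092/3 + 2 = 5098/3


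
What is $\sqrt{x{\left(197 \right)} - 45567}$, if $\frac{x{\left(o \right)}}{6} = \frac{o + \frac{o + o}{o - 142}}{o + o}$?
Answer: $\frac{3 i \sqrt{15314530}}{55} \approx 213.46 i$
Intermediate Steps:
$x{\left(o \right)} = \frac{3 \left(o + \frac{2 o}{-142 + o}\right)}{o}$ ($x{\left(o \right)} = 6 \frac{o + \frac{o + o}{o - 142}}{o + o} = 6 \frac{o + \frac{2 o}{-142 + o}}{2 o} = \frac{3 \left(o + \frac{2 o}{-142 + o}\right)}{o}$)
$\sqrt{x{\left(197 \right)} - 45567} = \sqrt{\frac{3 \left(-140 + 197\right)}{-142 + 197} - 45567} = \sqrt{3 \cdot \frac{1}{55} \cdot 57 - 45567} = \sqrt{\frac{171}{55} - 45567} = \sqrt{- \frac{2506014}{55}} = \frac{3 i \sqrt{15314530}}{55}$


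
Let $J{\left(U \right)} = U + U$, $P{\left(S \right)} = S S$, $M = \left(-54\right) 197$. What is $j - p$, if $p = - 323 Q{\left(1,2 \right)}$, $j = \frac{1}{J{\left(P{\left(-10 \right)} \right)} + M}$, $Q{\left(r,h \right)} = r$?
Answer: $\frac{3371473}{10438} \approx 323.0$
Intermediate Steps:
$M = -10638$
$P{\left(S \right)} = S^{2}$
$J{\left(U \right)} = 2 U$
$j = - \frac{1}{10438}$ ($j = \frac{1}{2 \left(-10\right)^{2} - 10638} = \frac{1}{2 \cdot 100 - 10638} = \frac{1}{200 - 10638} = \frac{1}{-10438} = - \frac{1}{10438} \approx -9.5804 \cdot 10^{-5}$)
$p = -323$ ($p = \left(-323\right) 1 = -323$)
$j - p = - \frac{1}{10438} - -323 = - \frac{1}{10438} + 323 = \frac{3371473}{10438}$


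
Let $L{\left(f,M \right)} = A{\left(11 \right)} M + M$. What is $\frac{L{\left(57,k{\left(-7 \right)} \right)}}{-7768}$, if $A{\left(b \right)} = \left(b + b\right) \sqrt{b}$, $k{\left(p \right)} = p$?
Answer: $\frac{7}{7768} + \frac{77 \sqrt{11}}{3884} \approx 0.066653$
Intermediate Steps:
$A{\left(b \right)} = 2 b^{\frac{3}{2}}$ ($A{\left(b \right)} = 2 b \sqrt{b} = 2 b^{\frac{3}{2}}$)
$L{\left(f,M \right)} = M + 22 M \sqrt{11}$ ($L{\left(f,M \right)} = 2 \cdot 11^{\frac{3}{2}} M + M = 2 \cdot 11 \sqrt{11} M + M = 22 \sqrt{11} M + M = 22 M \sqrt{11} + M = M + 22 M \sqrt{11}$)
$\frac{L{\left(57,k{\left(-7 \right)} \right)}}{-7768} = \frac{\left(-7\right) \left(1 + 22 \sqrt{11}\right)}{-7768} = \left(-7 - 154 \sqrt{11}\right) \left(- \frac{1}{7768}\right) = \frac{7}{7768} + \frac{77 \sqrt{11}}{3884}$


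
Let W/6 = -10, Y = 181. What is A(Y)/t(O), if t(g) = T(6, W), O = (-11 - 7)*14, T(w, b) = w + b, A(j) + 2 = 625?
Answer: -623/54 ≈ -11.537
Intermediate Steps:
A(j) = 623 (A(j) = -2 + 625 = 623)
W = -60 (W = 6*(-10) = -60)
T(w, b) = b + w
O = -252 (O = -18*14 = -252)
t(g) = -54 (t(g) = -60 + 6 = -54)
A(Y)/t(O) = 623/(-54) = 623*(-1/54) = -623/54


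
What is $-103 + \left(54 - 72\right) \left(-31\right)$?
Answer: $455$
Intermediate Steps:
$-103 + \left(54 - 72\right) \left(-31\right) = -103 - -558 = -103 + 558 = 455$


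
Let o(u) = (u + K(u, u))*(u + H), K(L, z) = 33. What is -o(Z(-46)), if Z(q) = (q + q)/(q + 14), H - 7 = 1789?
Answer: -4130217/64 ≈ -64535.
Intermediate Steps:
H = 1796 (H = 7 + 1789 = 1796)
Z(q) = 2*q/(14 + q) (Z(q) = (2*q)/(14 + q) = 2*q/(14 + q))
o(u) = (33 + u)*(1796 + u) (o(u) = (u + 33)*(u + 1796) = (33 + u)*(1796 + u))
-o(Z(-46)) = -(59268 + (2*(-46)/(14 - 46))**2 + 1829*(2*(-46)/(14 - 46))) = -(59268 + (2*(-46)/(-32))**2 + 1829*(2*(-46)/(-32))) = -(59268 + (2*(-46)*(-1/32))**2 + 1829*(2*(-46)*(-1/32))) = -(59268 + (23/8)**2 + 1829*(23/8)) = -(59268 + 529/64 + 42067/8) = -1*4130217/64 = -4130217/64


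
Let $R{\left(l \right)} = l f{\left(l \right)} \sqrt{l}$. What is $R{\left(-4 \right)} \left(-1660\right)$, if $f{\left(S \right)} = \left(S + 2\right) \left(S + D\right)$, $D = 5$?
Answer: $- 26560 i \approx - 26560.0 i$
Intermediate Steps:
$f{\left(S \right)} = \left(2 + S\right) \left(5 + S\right)$ ($f{\left(S \right)} = \left(S + 2\right) \left(S + 5\right) = \left(2 + S\right) \left(5 + S\right)$)
$R{\left(l \right)} = l^{\frac{3}{2}} \left(10 + l^{2} + 7 l\right)$ ($R{\left(l \right)} = l \left(10 + l^{2} + 7 l\right) \sqrt{l} = l \sqrt{l} \left(10 + l^{2} + 7 l\right) = l^{\frac{3}{2}} \left(10 + l^{2} + 7 l\right)$)
$R{\left(-4 \right)} \left(-1660\right) = \left(-4\right)^{\frac{3}{2}} \left(10 + \left(-4\right)^{2} + 7 \left(-4\right)\right) \left(-1660\right) = - 8 i \left(10 + 16 - 28\right) \left(-1660\right) = - 8 i \left(-2\right) \left(-1660\right) = 16 i \left(-1660\right) = - 26560 i$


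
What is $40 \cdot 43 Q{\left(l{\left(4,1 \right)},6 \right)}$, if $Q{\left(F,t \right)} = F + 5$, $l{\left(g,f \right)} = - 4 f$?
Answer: $1720$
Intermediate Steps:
$Q{\left(F,t \right)} = 5 + F$
$40 \cdot 43 Q{\left(l{\left(4,1 \right)},6 \right)} = 40 \cdot 43 \left(5 - 4\right) = 1720 \left(5 - 4\right) = 1720 \cdot 1 = 1720$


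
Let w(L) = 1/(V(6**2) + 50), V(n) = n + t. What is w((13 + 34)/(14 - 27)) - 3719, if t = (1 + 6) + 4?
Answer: -360742/97 ≈ -3719.0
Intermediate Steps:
t = 11 (t = 7 + 4 = 11)
V(n) = 11 + n (V(n) = n + 11 = 11 + n)
w(L) = 1/97 (w(L) = 1/((11 + 6**2) + 50) = 1/((11 + 36) + 50) = 1/(47 + 50) = 1/97)
w((13 + 34)/(14 - 27)) - 3719 = 1/97 - 3719 = -360742/97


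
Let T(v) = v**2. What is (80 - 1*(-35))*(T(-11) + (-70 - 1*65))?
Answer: -1610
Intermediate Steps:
(80 - 1*(-35))*(T(-11) + (-70 - 1*65)) = (80 - 1*(-35))*((-11)**2 + (-70 - 1*65)) = (80 + 35)*(121 + (-70 - 65)) = 115*(121 - 135) = 115*(-14) = -1610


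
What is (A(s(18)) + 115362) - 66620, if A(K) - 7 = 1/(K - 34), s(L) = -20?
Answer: 2632445/54 ≈ 48749.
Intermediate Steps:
A(K) = 7 + 1/(-34 + K) (A(K) = 7 + 1/(K - 34) = 7 + 1/(-34 + K))
(A(s(18)) + 115362) - 66620 = ((-237 + 7*(-20))/(-34 - 20) + 115362) - 66620 = ((-237 - 140)/(-54) + 115362) - 66620 = (-1/54*(-377) + 115362) - 66620 = (377/54 + 115362) - 66620 = 6229925/54 - 66620 = 2632445/54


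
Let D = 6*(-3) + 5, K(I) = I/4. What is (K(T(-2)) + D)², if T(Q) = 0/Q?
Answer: 169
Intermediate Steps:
T(Q) = 0
K(I) = I/4 (K(I) = I*(¼) = I/4)
D = -13 (D = -18 + 5 = -13)
(K(T(-2)) + D)² = ((¼)*0 - 13)² = (0 - 13)² = (-13)² = 169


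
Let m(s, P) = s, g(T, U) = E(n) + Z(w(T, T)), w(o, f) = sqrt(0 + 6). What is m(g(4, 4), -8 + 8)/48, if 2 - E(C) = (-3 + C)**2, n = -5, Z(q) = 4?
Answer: -29/24 ≈ -1.2083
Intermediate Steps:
w(o, f) = sqrt(6)
E(C) = 2 - (-3 + C)**2
g(T, U) = -58 (g(T, U) = (2 - (-3 - 5)**2) + 4 = (2 - 1*(-8)**2) + 4 = (2 - 1*64) + 4 = (2 - 64) + 4 = -62 + 4 = -58)
m(g(4, 4), -8 + 8)/48 = -58/48 = -58*1/48 = -29/24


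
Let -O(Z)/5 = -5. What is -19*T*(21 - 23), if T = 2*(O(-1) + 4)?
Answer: 2204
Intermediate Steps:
O(Z) = 25 (O(Z) = -5*(-5) = 25)
T = 58 (T = 2*(25 + 4) = 2*29 = 58)
-19*T*(21 - 23) = -19*58*(21 - 23) = -1102*(-2) = -1*(-2204) = 2204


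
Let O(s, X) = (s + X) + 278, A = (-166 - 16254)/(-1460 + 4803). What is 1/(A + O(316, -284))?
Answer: 3343/1019910 ≈ 0.0032777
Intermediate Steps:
A = -16420/3343 ≈ -4.9118
O(s, X) = 278 + X + s (O(s, X) = (X + s) + 278 = 278 + X + s)
1/(A + O(316, -284)) = 1/(-16420/3343 + (278 - 284 + 316)) = 1/(-16420/3343 + 310) = 1/(1019910/3343) = 3343/1019910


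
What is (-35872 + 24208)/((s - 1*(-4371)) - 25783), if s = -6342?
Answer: 5832/13877 ≈ 0.42026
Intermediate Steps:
(-35872 + 24208)/((s - 1*(-4371)) - 25783) = (-35872 + 24208)/((-6342 - 1*(-4371)) - 25783) = -11664/((-6342 + 4371) - 25783) = -11664/(-1971 - 25783) = -11664/(-27754) = -11664*(-1/27754) = 5832/13877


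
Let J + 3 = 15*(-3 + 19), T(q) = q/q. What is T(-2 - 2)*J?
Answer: 237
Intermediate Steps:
T(q) = 1
J = 237 (J = -3 + 15*(-3 + 19) = -3 + 15*16 = -3 + 240 = 237)
T(-2 - 2)*J = 1*237 = 237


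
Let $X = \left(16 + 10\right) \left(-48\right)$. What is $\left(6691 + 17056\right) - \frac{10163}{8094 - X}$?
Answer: $\frac{221834311}{9342} \approx 23746.0$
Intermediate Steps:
$X = -1248$ ($X = 26 \left(-48\right) = -1248$)
$\left(6691 + 17056\right) - \frac{10163}{8094 - X} = \left(6691 + 17056\right) - \frac{10163}{8094 - -1248} = 23747 - \frac{10163}{8094 + 1248} = 23747 - \frac{10163}{9342} = \frac{221834311}{9342}$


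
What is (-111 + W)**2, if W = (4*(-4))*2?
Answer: 20449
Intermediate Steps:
W = -32 (W = -16*2 = -32)
(-111 + W)**2 = (-111 - 32)**2 = (-143)**2 = 20449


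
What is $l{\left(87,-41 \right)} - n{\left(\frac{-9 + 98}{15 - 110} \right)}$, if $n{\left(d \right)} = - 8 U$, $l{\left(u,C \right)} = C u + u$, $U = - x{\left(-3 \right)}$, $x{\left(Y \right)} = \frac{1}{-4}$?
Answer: $-3478$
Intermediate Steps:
$x{\left(Y \right)} = - \frac{1}{4}$
$U = \frac{1}{4}$ ($U = \left(-1\right) \left(- \frac{1}{4}\right) = \frac{1}{4} \approx 0.25$)
$l{\left(u,C \right)} = u + C u$
$n{\left(d \right)} = -2$ ($n{\left(d \right)} = \left(-8\right) \frac{1}{4} = -2$)
$l{\left(87,-41 \right)} - n{\left(\frac{-9 + 98}{15 - 110} \right)} = 87 \left(1 - 41\right) - -2 = 87 \left(-40\right) + 2 = -3480 + 2 = -3478$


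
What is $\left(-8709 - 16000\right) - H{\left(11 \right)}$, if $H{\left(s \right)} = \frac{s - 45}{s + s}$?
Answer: $- \frac{271782}{11} \approx -24707.0$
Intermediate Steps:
$H{\left(s \right)} = \frac{-45 + s}{2 s}$
$\left(-8709 - 16000\right) - H{\left(11 \right)} = \left(-8709 - 16000\right) - \frac{-45 + 11}{2 \cdot 11} = \left(-8709 - 16000\right) - \frac{1}{2} \cdot \frac{1}{11} \left(-34\right) = -24709 - - \frac{17}{11} = -24709 + \frac{17}{11} = - \frac{271782}{11}$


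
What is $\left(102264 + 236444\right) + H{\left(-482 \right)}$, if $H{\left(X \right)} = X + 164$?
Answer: $338390$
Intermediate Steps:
$H{\left(X \right)} = 164 + X$
$\left(102264 + 236444\right) + H{\left(-482 \right)} = \left(102264 + 236444\right) + \left(164 - 482\right) = 338708 - 318 = 338390$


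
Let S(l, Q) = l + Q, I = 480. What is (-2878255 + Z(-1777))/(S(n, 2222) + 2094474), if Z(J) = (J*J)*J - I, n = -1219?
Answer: -5614163168/2095477 ≈ -2679.2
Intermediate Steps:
Z(J) = -480 + J³ (Z(J) = (J*J)*J - 1*480 = J²*J - 480 = J³ - 480 = -480 + J³)
S(l, Q) = Q + l
(-2878255 + Z(-1777))/(S(n, 2222) + 2094474) = (-2878255 + (-480 + (-1777)³))/((2222 - 1219) + 2094474) = (-2878255 + (-480 - 5611284433))/(1003 + 2094474) = (-2878255 - 5611284913)/2095477 = -5614163168*1/2095477 = -5614163168/2095477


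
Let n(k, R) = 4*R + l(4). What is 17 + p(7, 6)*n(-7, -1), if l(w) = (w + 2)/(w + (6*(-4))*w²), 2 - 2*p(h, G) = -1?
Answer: 4171/380 ≈ 10.976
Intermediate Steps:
p(h, G) = 3/2 (p(h, G) = 1 - ½*(-1) = 1 + ½ = 3/2)
l(w) = (2 + w)/(w - 24*w²)
n(k, R) = -3/190 + 4*R (n(k, R) = 4*R + (-2 - 1*4)/(4*(-1 + 24*4)) = 4*R + (-2 - 4)/(4*(-1 + 96)) = 4*R + (¼)*(-6)/95 = 4*R + (¼)*(1/95)*(-6) = 4*R - 3/190 = -3/190 + 4*R)
17 + p(7, 6)*n(-7, -1) = 17 + 3*(-3/190 + 4*(-1))/2 = 17 + 3*(-3/190 - 4)/2 = 17 + (3/2)*(-763/190) = 17 - 2289/380 = 4171/380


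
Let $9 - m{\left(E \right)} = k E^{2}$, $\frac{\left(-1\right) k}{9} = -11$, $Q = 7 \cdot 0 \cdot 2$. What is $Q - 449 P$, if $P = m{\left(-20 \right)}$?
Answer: $17776359$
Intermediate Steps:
$Q = 0$ ($Q = 0 \cdot 2 = 0$)
$k = 99$ ($k = \left(-9\right) \left(-11\right) = 99$)
$m{\left(E \right)} = 9 - 99 E^{2}$
$P = -39591$ ($P = 9 - 99 \left(-20\right)^{2} = 9 - 39600 = -39591$)
$Q - 449 P = 0 - -17776359 = 0 + 17776359 = 17776359$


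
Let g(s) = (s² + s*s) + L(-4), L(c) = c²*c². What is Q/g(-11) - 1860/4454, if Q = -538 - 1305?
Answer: -4567501/1109046 ≈ -4.1184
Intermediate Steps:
L(c) = c⁴
g(s) = 256 + 2*s² (g(s) = (s² + s*s) + (-4)⁴ = (s² + s²) + 256 = 2*s² + 256 = 256 + 2*s²)
Q = -1843
Q/g(-11) - 1860/4454 = -1843/(256 + 2*(-11)²) - 1860/4454 = -1843/(256 + 2*121) - 1860*1/4454 = -1843/(256 + 242) - 930/2227 = -1843/498 - 930/2227 = -4567501/1109046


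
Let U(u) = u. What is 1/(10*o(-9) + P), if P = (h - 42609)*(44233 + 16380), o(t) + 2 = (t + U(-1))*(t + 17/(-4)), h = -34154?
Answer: -1/4652834414 ≈ -2.1492e-10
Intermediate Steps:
o(t) = -2 + (-1 + t)*(-17/4 + t) (o(t) = -2 + (t - 1)*(t + 17/(-4)) = -2 + (-1 + t)*(t + 17*(-¼)) = -2 + (-1 + t)*(t - 17/4) = -2 + (-1 + t)*(-17/4 + t))
P = -4652835719 (P = (-34154 - 42609)*(44233 + 16380) = -76763*60613 = -4652835719)
1/(10*o(-9) + P) = 1/(10*(9/4 + (-9)² - 21/4*(-9)) - 4652835719) = 1/(10*(9/4 + 81 + 189/4) - 4652835719) = 1/(10*(261/2) - 4652835719) = 1/(1305 - 4652835719) = 1/(-4652834414) = -1/4652834414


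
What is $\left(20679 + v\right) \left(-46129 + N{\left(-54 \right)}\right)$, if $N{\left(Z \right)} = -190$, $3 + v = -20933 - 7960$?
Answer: $380603223$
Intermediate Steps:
$v = -28896$ ($v = -3 - 28893 = -28896$)
$\left(20679 + v\right) \left(-46129 + N{\left(-54 \right)}\right) = \left(20679 - 28896\right) \left(-46129 - 190\right) = \left(-8217\right) \left(-46319\right) = 380603223$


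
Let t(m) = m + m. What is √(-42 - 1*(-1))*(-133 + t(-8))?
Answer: -149*I*√41 ≈ -954.07*I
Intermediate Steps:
t(m) = 2*m
√(-42 - 1*(-1))*(-133 + t(-8)) = √(-42 - 1*(-1))*(-133 + 2*(-8)) = √(-42 + 1)*(-133 - 16) = √(-41)*(-149) = (I*√41)*(-149) = -149*I*√41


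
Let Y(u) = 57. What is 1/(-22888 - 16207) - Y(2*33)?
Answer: -2228416/39095 ≈ -57.000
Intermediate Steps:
1/(-22888 - 16207) - Y(2*33) = 1/(-22888 - 16207) - 1*57 = 1/(-39095) - 57 = -1/39095 - 57 = -2228416/39095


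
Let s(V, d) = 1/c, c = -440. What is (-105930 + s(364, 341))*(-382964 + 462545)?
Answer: -3709206824781/440 ≈ -8.4300e+9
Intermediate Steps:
s(V, d) = -1/440 (s(V, d) = 1/(-440) = -1/440)
(-105930 + s(364, 341))*(-382964 + 462545) = (-105930 - 1/440)*(-382964 + 462545) = -46609201/440*79581 = -3709206824781/440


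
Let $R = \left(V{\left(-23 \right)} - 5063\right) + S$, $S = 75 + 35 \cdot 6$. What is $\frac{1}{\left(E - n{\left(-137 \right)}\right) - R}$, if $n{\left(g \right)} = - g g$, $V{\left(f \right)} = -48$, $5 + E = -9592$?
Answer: $\frac{1}{13998} \approx 7.1439 \cdot 10^{-5}$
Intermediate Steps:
$E = -9597$ ($E = -5 - 9592 = -9597$)
$n{\left(g \right)} = - g^{2}$
$S = 285$ ($S = 75 + 210 = 285$)
$R = -4826$ ($R = \left(-48 - 5063\right) + 285 = -5111 + 285 = -4826$)
$\frac{1}{\left(E - n{\left(-137 \right)}\right) - R} = \frac{1}{\left(-9597 - - \left(-137\right)^{2}\right) - -4826} = \frac{1}{\left(-9597 - \left(-1\right) 18769\right) + 4826} = \frac{1}{\left(-9597 - -18769\right) + 4826} = \frac{1}{\left(-9597 + 18769\right) + 4826} = \frac{1}{9172 + 4826} = \frac{1}{13998}$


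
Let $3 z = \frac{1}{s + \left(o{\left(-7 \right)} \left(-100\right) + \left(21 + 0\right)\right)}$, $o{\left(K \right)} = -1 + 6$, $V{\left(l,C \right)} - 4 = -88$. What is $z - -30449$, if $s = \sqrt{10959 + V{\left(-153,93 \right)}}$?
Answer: $\frac{19965347923}{655698} - \frac{5 \sqrt{435}}{655698} \approx 30449.0$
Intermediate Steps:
$V{\left(l,C \right)} = -84$ ($V{\left(l,C \right)} = 4 - 88 = -84$)
$o{\left(K \right)} = 5$
$s = 5 \sqrt{435}$ ($s = \sqrt{10959 - 84} = \sqrt{10875} = 5 \sqrt{435} \approx 104.28$)
$z = \frac{1}{3 \left(-479 + 5 \sqrt{435}\right)}$ ($z = \frac{1}{3 \left(5 \sqrt{435} + \left(5 \left(-100\right) + \left(21 + 0\right)\right)\right)} = \frac{1}{3 \left(5 \sqrt{435} + \left(-500 + 21\right)\right)} = \frac{1}{3 \left(5 \sqrt{435} - 479\right)} = \frac{1}{3 \left(-479 + 5 \sqrt{435}\right)} \approx -0.00088956$)
$z - -30449 = \left(- \frac{479}{655698} - \frac{5 \sqrt{435}}{655698}\right) - -30449 = \left(- \frac{479}{655698} - \frac{5 \sqrt{435}}{655698}\right) + 30449 = \frac{19965347923}{655698} - \frac{5 \sqrt{435}}{655698}$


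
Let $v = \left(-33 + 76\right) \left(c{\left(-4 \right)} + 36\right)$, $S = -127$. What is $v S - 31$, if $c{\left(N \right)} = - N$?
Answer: $-218471$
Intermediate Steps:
$v = 1720$ ($v = \left(-33 + 76\right) \left(\left(-1\right) \left(-4\right) + 36\right) = 43 \left(4 + 36\right) = 43 \cdot 40 = 1720$)
$v S - 31 = 1720 \left(-127\right) - 31 = -218440 - 31 = -218471$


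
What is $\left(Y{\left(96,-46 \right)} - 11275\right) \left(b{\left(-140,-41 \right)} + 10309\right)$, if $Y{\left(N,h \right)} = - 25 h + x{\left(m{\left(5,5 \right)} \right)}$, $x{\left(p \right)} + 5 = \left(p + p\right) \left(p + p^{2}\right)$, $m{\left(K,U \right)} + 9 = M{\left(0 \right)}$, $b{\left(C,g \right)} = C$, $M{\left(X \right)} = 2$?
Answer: $-108991342$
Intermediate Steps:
$m{\left(K,U \right)} = -7$ ($m{\left(K,U \right)} = -9 + 2 = -7$)
$x{\left(p \right)} = -5 + 2 p \left(p + p^{2}\right)$ ($x{\left(p \right)} = -5 + \left(p + p\right) \left(p + p^{2}\right) = -5 + 2 p \left(p + p^{2}\right)$)
$Y{\left(N,h \right)} = -593 - 25 h$ ($Y{\left(N,h \right)} = - 25 h + \left(-5 + 2 \left(-7\right)^{2} + 2 \left(-7\right)^{3}\right) = - 25 h + \left(-5 + 2 \cdot 49 + 2 \left(-343\right)\right) = - 25 h - 593 = -593 - 25 h$)
$\left(Y{\left(96,-46 \right)} - 11275\right) \left(b{\left(-140,-41 \right)} + 10309\right) = \left(\left(-593 - -1150\right) - 11275\right) \left(-140 + 10309\right) = \left(\left(-593 + 1150\right) - 11275\right) 10169 = \left(557 - 11275\right) 10169 = \left(-10718\right) 10169 = -108991342$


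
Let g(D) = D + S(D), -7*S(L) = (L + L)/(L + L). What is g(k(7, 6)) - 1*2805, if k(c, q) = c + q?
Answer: -19545/7 ≈ -2792.1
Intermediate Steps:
S(L) = -1/7 (S(L) = -(L + L)/(7*(L + L)) = -2*L/(7*(2*L)) = -2*L*1/(2*L)/7 = -1/7*1 = -1/7)
g(D) = -1/7 + D (g(D) = D - 1/7 = -1/7 + D)
g(k(7, 6)) - 1*2805 = (-1/7 + (7 + 6)) - 1*2805 = (-1/7 + 13) - 2805 = 90/7 - 2805 = -19545/7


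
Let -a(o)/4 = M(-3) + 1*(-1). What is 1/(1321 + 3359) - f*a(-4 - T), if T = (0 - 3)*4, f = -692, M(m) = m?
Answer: 51816961/4680 ≈ 11072.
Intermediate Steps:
T = -12 (T = -3*4 = -12)
a(o) = 16 (a(o) = -4*(-3 + 1*(-1)) = -4*(-3 - 1) = -4*(-4) = 16)
1/(1321 + 3359) - f*a(-4 - T) = 1/(1321 + 3359) - (-692)*16 = 1/4680 - 1*(-11072) = 1/4680 + 11072 = 51816961/4680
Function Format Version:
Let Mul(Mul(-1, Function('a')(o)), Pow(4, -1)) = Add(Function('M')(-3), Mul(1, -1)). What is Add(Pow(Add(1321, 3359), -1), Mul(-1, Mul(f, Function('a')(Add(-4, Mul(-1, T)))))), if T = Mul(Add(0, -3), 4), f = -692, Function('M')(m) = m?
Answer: Rational(51816961, 4680) ≈ 11072.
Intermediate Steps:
T = -12 (T = Mul(-3, 4) = -12)
Function('a')(o) = 16 (Function('a')(o) = Mul(-4, Add(-3, Mul(1, -1))) = Mul(-4, Add(-3, -1)) = Mul(-4, -4) = 16)
Add(Pow(Add(1321, 3359), -1), Mul(-1, Mul(f, Function('a')(Add(-4, Mul(-1, T)))))) = Add(Pow(Add(1321, 3359), -1), Mul(-1, Mul(-692, 16))) = Add(Pow(4680, -1), Mul(-1, -11072)) = Add(Rational(1, 4680), 11072) = Rational(51816961, 4680)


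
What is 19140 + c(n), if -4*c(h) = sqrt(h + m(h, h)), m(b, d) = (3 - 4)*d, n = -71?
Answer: 19140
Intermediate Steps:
m(b, d) = -d
c(h) = 0 (c(h) = -sqrt(h - h)/4 = -sqrt(0)/4 = -1/4*0 = 0)
19140 + c(n) = 19140 + 0 = 19140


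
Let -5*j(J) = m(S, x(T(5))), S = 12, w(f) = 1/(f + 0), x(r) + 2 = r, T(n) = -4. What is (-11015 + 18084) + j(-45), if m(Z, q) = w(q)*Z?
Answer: 35347/5 ≈ 7069.4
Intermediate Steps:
x(r) = -2 + r
w(f) = 1/f
m(Z, q) = Z/q
j(J) = ⅖ (j(J) = -12/(5*(-2 - 4)) = -12/(5*(-6)) = -12*(-1)/(5*6) = -⅕*(-2) = ⅖)
(-11015 + 18084) + j(-45) = (-11015 + 18084) + ⅖ = 7069 + ⅖ = 35347/5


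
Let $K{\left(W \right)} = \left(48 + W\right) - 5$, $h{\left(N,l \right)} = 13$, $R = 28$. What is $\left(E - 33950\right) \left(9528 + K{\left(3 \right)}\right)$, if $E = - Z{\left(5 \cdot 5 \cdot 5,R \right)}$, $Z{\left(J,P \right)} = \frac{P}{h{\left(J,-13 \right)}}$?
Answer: $- \frac{4225752972}{13} \approx -3.2506 \cdot 10^{8}$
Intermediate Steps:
$K{\left(W \right)} = 43 + W$
$Z{\left(J,P \right)} = \frac{P}{13}$
$E = - \frac{28}{13} \approx -2.1538$
$\left(E - 33950\right) \left(9528 + K{\left(3 \right)}\right) = \left(- \frac{28}{13} - 33950\right) \left(9528 + \left(43 + 3\right)\right) = - \frac{441378 \left(9528 + 46\right)}{13} = \left(- \frac{441378}{13}\right) 9574 = - \frac{4225752972}{13}$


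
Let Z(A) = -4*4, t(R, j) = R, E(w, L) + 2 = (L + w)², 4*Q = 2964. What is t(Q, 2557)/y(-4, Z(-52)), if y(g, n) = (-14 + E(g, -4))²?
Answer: 247/768 ≈ 0.32161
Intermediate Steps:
Q = 741 (Q = (¼)*2964 = 741)
E(w, L) = -2 + (L + w)²
Z(A) = -16
y(g, n) = (-16 + (-4 + g)²)² (y(g, n) = (-14 + (-2 + (-4 + g)²))² = (-16 + (-4 + g)²)²)
t(Q, 2557)/y(-4, Z(-52)) = 741/((-16 + (-4 - 4)²)²) = 741/((-16 + (-8)²)²) = 741/((-16 + 64)²) = 741/(48²) = 741/2304 = 741*(1/2304) = 247/768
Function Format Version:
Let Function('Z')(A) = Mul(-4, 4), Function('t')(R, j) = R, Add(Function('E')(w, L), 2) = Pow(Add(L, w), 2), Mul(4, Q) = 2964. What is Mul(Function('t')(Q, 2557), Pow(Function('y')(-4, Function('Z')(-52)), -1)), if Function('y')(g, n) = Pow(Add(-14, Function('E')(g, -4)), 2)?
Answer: Rational(247, 768) ≈ 0.32161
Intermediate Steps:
Q = 741 (Q = Mul(Rational(1, 4), 2964) = 741)
Function('E')(w, L) = Add(-2, Pow(Add(L, w), 2))
Function('Z')(A) = -16
Function('y')(g, n) = Pow(Add(-16, Pow(Add(-4, g), 2)), 2) (Function('y')(g, n) = Pow(Add(-14, Add(-2, Pow(Add(-4, g), 2))), 2) = Pow(Add(-16, Pow(Add(-4, g), 2)), 2))
Mul(Function('t')(Q, 2557), Pow(Function('y')(-4, Function('Z')(-52)), -1)) = Mul(741, Pow(Pow(Add(-16, Pow(Add(-4, -4), 2)), 2), -1)) = Mul(741, Pow(Pow(Add(-16, Pow(-8, 2)), 2), -1)) = Mul(741, Pow(Pow(Add(-16, 64), 2), -1)) = Mul(741, Pow(Pow(48, 2), -1)) = Mul(741, Pow(2304, -1)) = Mul(741, Rational(1, 2304)) = Rational(247, 768)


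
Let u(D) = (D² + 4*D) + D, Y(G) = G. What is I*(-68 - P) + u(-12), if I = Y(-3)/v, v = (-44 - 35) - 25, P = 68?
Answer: 1041/13 ≈ 80.077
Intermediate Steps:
u(D) = D² + 5*D
v = -104 (v = -79 - 25 = -104)
I = 3/104 (I = -3/(-104) = -3*(-1/104) = 3/104 ≈ 0.028846)
I*(-68 - P) + u(-12) = 3*(-68 - 1*68)/104 - 12*(5 - 12) = 3*(-68 - 68)/104 - 12*(-7) = (3/104)*(-136) + 84 = -51/13 + 84 = 1041/13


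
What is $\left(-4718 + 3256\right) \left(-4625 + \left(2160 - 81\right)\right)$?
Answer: $3722252$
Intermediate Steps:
$\left(-4718 + 3256\right) \left(-4625 + \left(2160 - 81\right)\right) = - 1462 \left(-4625 + 2079\right) = \left(-1462\right) \left(-2546\right) = 3722252$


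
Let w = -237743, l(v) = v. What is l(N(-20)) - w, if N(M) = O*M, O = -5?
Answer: 237843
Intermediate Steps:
N(M) = -5*M
l(N(-20)) - w = -5*(-20) - 1*(-237743) = 100 + 237743 = 237843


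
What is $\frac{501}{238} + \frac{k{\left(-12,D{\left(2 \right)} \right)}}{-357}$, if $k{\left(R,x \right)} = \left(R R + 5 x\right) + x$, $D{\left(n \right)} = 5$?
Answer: $\frac{55}{34} \approx 1.6176$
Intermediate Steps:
$k{\left(R,x \right)} = R^{2} + 6 x$ ($k{\left(R,x \right)} = \left(R^{2} + 5 x\right) + x = R^{2} + 6 x$)
$\frac{501}{238} + \frac{k{\left(-12,D{\left(2 \right)} \right)}}{-357} = \frac{501}{238} + \frac{\left(-12\right)^{2} + 6 \cdot 5}{-357} = 501 \cdot \frac{1}{238} + \left(144 + 30\right) \left(- \frac{1}{357}\right) = \frac{501}{238} + 174 \left(- \frac{1}{357}\right) = \frac{501}{238} - \frac{58}{119} = \frac{55}{34}$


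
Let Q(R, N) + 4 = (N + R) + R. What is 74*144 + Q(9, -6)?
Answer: 10664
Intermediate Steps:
Q(R, N) = -4 + N + 2*R (Q(R, N) = -4 + ((N + R) + R) = -4 + (N + 2*R) = -4 + N + 2*R)
74*144 + Q(9, -6) = 74*144 + (-4 - 6 + 2*9) = 10656 + (-4 - 6 + 18) = 10656 + 8 = 10664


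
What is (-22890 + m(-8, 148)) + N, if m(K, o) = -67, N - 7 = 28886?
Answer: 5936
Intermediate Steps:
N = 28893 (N = 7 + 28886 = 28893)
(-22890 + m(-8, 148)) + N = (-22890 - 67) + 28893 = -22957 + 28893 = 5936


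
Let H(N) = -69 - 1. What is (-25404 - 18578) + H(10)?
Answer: -44052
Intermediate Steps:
H(N) = -70
(-25404 - 18578) + H(10) = (-25404 - 18578) - 70 = -43982 - 70 = -44052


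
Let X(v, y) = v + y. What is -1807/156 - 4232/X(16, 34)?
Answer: -28867/300 ≈ -96.223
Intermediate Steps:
-1807/156 - 4232/X(16, 34) = -1807/156 - 4232/(16 + 34) = -1807*1/156 - 4232/50 = -139/12 - 4232*1/50 = -139/12 - 2116/25 = -28867/300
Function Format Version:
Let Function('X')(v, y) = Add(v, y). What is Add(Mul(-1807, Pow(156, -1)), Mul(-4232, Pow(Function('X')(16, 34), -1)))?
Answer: Rational(-28867, 300) ≈ -96.223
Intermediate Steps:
Add(Mul(-1807, Pow(156, -1)), Mul(-4232, Pow(Function('X')(16, 34), -1))) = Add(Mul(-1807, Pow(156, -1)), Mul(-4232, Pow(Add(16, 34), -1))) = Add(Mul(-1807, Rational(1, 156)), Mul(-4232, Pow(50, -1))) = Add(Rational(-139, 12), Mul(-4232, Rational(1, 50))) = Add(Rational(-139, 12), Rational(-2116, 25)) = Rational(-28867, 300)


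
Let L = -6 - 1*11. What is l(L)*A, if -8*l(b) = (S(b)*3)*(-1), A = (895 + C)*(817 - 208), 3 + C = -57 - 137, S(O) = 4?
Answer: 637623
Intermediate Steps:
C = -197 (C = -3 + (-57 - 137) = -3 - 194 = -197)
L = -17 (L = -6 - 11 = -17)
A = 425082 (A = (895 - 197)*(817 - 208) = 698*609 = 425082)
l(b) = 3/2 (l(b) = -4*3*(-1)/8 = -3*(-1)/2 = -⅛*(-12) = 3/2)
l(L)*A = (3/2)*425082 = 637623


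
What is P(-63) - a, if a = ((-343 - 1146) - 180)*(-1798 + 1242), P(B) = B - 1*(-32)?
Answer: -927995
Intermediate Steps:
P(B) = 32 + B (P(B) = B + 32 = 32 + B)
a = 927964 (a = (-1489 - 180)*(-556) = -1669*(-556) = 927964)
P(-63) - a = (32 - 63) - 1*927964 = -31 - 927964 = -927995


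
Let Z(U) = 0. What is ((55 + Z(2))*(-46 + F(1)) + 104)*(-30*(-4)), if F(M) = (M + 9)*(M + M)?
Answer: -159120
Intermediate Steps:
F(M) = 2*M*(9 + M) (F(M) = (9 + M)*(2*M) = 2*M*(9 + M))
((55 + Z(2))*(-46 + F(1)) + 104)*(-30*(-4)) = ((55 + 0)*(-46 + 2*1*(9 + 1)) + 104)*(-30*(-4)) = (55*(-46 + 2*1*10) + 104)*120 = (55*(-46 + 20) + 104)*120 = (55*(-26) + 104)*120 = (-1430 + 104)*120 = -1326*120 = -159120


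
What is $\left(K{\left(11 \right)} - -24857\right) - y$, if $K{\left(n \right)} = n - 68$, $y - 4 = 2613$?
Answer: $22183$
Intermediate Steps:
$y = 2617$ ($y = 4 + 2613 = 2617$)
$K{\left(n \right)} = -68 + n$
$\left(K{\left(11 \right)} - -24857\right) - y = \left(\left(-68 + 11\right) - -24857\right) - 2617 = \left(-57 + 24857\right) - 2617 = 24800 - 2617 = 22183$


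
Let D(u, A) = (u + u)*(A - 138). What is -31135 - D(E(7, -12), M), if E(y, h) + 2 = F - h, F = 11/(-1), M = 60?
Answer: -31291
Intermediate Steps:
F = -11 (F = 11*(-1) = -11)
E(y, h) = -13 - h (E(y, h) = -2 + (-11 - h) = -13 - h)
D(u, A) = 2*u*(-138 + A) (D(u, A) = (2*u)*(-138 + A) = 2*u*(-138 + A))
-31135 - D(E(7, -12), M) = -31135 - 2*(-13 - 1*(-12))*(-138 + 60) = -31135 - 2*(-13 + 12)*(-78) = -31135 - 2*(-1)*(-78) = -31135 - 1*156 = -31135 - 156 = -31291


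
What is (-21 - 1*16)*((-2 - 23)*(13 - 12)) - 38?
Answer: 887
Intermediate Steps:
(-21 - 1*16)*((-2 - 23)*(13 - 12)) - 38 = (-21 - 16)*(-25*1) - 38 = -37*(-25) - 38 = 925 - 38 = 887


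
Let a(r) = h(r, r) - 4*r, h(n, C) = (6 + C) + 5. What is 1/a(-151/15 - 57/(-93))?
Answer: 155/6101 ≈ 0.025406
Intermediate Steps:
h(n, C) = 11 + C
a(r) = 11 - 3*r (a(r) = (11 + r) - 4*r = 11 - 3*r)
1/a(-151/15 - 57/(-93)) = 1/(11 - 3*(-151/15 - 57/(-93))) = 1/(11 - 3*(-151*1/15 - 57*(-1/93))) = 1/(11 - 3*(-151/15 + 19/31)) = 1/(11 - 3*(-4396/465)) = 1/(11 + 4396/155) = 1/(6101/155) = 155/6101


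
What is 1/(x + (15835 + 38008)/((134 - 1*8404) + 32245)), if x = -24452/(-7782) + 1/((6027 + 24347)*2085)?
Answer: 393855246935850/2122060786304633 ≈ 0.18560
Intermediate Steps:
x = 258090005477/82138737630 (x = -24452*(-1/7782) + (1/2085)/30374 = 12226/3891 + (1/30374)*(1/2085) = 12226/3891 + 1/63329790 = 258090005477/82138737630 ≈ 3.1421)
1/(x + (15835 + 38008)/((134 - 1*8404) + 32245)) = 1/(258090005477/82138737630 + (15835 + 38008)/((134 - 1*8404) + 32245)) = 1/(258090005477/82138737630 + 53843/((134 - 8404) + 32245)) = 1/(258090005477/82138737630 + 53843/(-8270 + 32245)) = 1/(258090005477/82138737630 + 53843/23975) = 1/(2122060786304633/393855246935850) = 393855246935850/2122060786304633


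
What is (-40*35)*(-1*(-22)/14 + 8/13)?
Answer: -39800/13 ≈ -3061.5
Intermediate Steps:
(-40*35)*(-1*(-22)/14 + 8/13) = -1400*(22*(1/14) + 8*(1/13)) = -1400*(11/7 + 8/13) = -1400*199/91 = -39800/13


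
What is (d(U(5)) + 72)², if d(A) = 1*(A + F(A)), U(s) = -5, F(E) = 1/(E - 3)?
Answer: 286225/64 ≈ 4472.3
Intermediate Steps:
F(E) = 1/(-3 + E)
d(A) = A + 1/(-3 + A) (d(A) = 1*(A + 1/(-3 + A)) = A + 1/(-3 + A))
(d(U(5)) + 72)² = ((1 - 5*(-3 - 5))/(-3 - 5) + 72)² = ((1 - 5*(-8))/(-8) + 72)² = (-(1 + 40)/8 + 72)² = (-⅛*41 + 72)² = (-41/8 + 72)² = (535/8)² = 286225/64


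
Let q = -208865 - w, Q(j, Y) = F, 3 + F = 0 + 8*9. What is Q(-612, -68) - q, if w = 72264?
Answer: 281198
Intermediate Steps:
F = 69 (F = -3 + (0 + 8*9) = -3 + (0 + 72) = -3 + 72 = 69)
Q(j, Y) = 69
q = -281129 (q = -208865 - 1*72264 = -208865 - 72264 = -281129)
Q(-612, -68) - q = 69 - 1*(-281129) = 69 + 281129 = 281198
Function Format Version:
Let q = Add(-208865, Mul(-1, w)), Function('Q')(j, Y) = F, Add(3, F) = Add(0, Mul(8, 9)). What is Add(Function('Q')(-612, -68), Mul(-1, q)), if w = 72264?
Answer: 281198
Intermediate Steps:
F = 69 (F = Add(-3, Add(0, Mul(8, 9))) = Add(-3, Add(0, 72)) = Add(-3, 72) = 69)
Function('Q')(j, Y) = 69
q = -281129 (q = Add(-208865, Mul(-1, 72264)) = Add(-208865, -72264) = -281129)
Add(Function('Q')(-612, -68), Mul(-1, q)) = Add(69, Mul(-1, -281129)) = Add(69, 281129) = 281198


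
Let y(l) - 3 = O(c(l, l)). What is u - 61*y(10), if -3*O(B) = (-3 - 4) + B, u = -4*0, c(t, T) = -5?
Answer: -427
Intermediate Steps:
u = 0
O(B) = 7/3 - B/3 (O(B) = -((-3 - 4) + B)/3 = -(-7 + B)/3 = 7/3 - B/3)
y(l) = 7 (y(l) = 3 + (7/3 - ⅓*(-5)) = 3 + (7/3 + 5/3) = 3 + 4 = 7)
u - 61*y(10) = 0 - 61*7 = 0 - 427 = -427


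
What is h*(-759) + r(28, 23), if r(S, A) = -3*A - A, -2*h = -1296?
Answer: -491924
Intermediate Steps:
h = 648 (h = -½*(-1296) = 648)
r(S, A) = -4*A
h*(-759) + r(28, 23) = 648*(-759) - 4*23 = -491832 - 92 = -491924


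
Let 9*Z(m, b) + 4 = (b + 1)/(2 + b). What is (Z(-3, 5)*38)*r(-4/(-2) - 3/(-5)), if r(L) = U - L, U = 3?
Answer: -1672/315 ≈ -5.3079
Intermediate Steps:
r(L) = 3 - L
Z(m, b) = -4/9 + (1 + b)/(9*(2 + b)) (Z(m, b) = -4/9 + ((b + 1)/(2 + b))/9 = -4/9 + ((1 + b)/(2 + b))/9 = -4/9 + (1 + b)/(9*(2 + b)))
(Z(-3, 5)*38)*r(-4/(-2) - 3/(-5)) = (((-7 - 3*5)/(9*(2 + 5)))*38)*(3 - (-4/(-2) - 3/(-5))) = (((⅑)*(-7 - 15)/7)*38)*(3 - (-4*(-½) - 3*(-⅕))) = (((⅑)*(⅐)*(-22))*38)*(3 - (2 + ⅗)) = (-22/63*38)*(3 - 1*13/5) = -836*(3 - 13/5)/63 = -836/63*⅖ = -1672/315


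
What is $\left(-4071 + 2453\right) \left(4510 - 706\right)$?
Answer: $-6154872$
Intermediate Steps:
$\left(-4071 + 2453\right) \left(4510 - 706\right) = \left(-1618\right) 3804 = -6154872$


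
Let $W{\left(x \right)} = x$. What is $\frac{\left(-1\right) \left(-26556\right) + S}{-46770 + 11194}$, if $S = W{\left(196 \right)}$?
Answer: $- \frac{3344}{4447} \approx -0.75197$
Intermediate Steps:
$S = 196$
$\frac{\left(-1\right) \left(-26556\right) + S}{-46770 + 11194} = \frac{\left(-1\right) \left(-26556\right) + 196}{-46770 + 11194} = \frac{26556 + 196}{-35576} = 26752 \left(- \frac{1}{35576}\right) = - \frac{3344}{4447}$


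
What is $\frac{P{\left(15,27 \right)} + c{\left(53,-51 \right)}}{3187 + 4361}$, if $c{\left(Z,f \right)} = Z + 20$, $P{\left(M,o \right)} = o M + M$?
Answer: $\frac{29}{444} \approx 0.065315$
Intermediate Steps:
$P{\left(M,o \right)} = M + M o$ ($P{\left(M,o \right)} = M o + M = M + M o$)
$c{\left(Z,f \right)} = 20 + Z$
$\frac{P{\left(15,27 \right)} + c{\left(53,-51 \right)}}{3187 + 4361} = \frac{15 \left(1 + 27\right) + \left(20 + 53\right)}{3187 + 4361} = \frac{15 \cdot 28 + 73}{7548} = \left(420 + 73\right) \frac{1}{7548} = 493 \cdot \frac{1}{7548} = \frac{29}{444}$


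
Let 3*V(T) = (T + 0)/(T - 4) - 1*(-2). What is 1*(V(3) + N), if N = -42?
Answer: -127/3 ≈ -42.333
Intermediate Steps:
V(T) = 2/3 + T/(3*(-4 + T)) (V(T) = ((T + 0)/(T - 4) - 1*(-2))/3 = (T/(-4 + T) + 2)/3 = (2 + T/(-4 + T))/3 = 2/3 + T/(3*(-4 + T)))
1*(V(3) + N) = 1*((-8/3 + 3)/(-4 + 3) - 42) = 1*((1/3)/(-1) - 42) = 1*(-1*1/3 - 42) = 1*(-1/3 - 42) = 1*(-127/3) = -127/3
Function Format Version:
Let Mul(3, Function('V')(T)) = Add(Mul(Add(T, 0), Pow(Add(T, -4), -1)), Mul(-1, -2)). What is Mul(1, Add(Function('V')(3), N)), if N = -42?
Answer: Rational(-127, 3) ≈ -42.333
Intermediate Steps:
Function('V')(T) = Add(Rational(2, 3), Mul(Rational(1, 3), T, Pow(Add(-4, T), -1))) (Function('V')(T) = Mul(Rational(1, 3), Add(Mul(Add(T, 0), Pow(Add(T, -4), -1)), Mul(-1, -2))) = Mul(Rational(1, 3), Add(Mul(T, Pow(Add(-4, T), -1)), 2)) = Mul(Rational(1, 3), Add(2, Mul(T, Pow(Add(-4, T), -1)))) = Add(Rational(2, 3), Mul(Rational(1, 3), T, Pow(Add(-4, T), -1))))
Mul(1, Add(Function('V')(3), N)) = Mul(1, Add(Mul(Pow(Add(-4, 3), -1), Add(Rational(-8, 3), 3)), -42)) = Mul(1, Add(Mul(Pow(-1, -1), Rational(1, 3)), -42)) = Mul(1, Add(Mul(-1, Rational(1, 3)), -42)) = Mul(1, Add(Rational(-1, 3), -42)) = Mul(1, Rational(-127, 3)) = Rational(-127, 3)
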